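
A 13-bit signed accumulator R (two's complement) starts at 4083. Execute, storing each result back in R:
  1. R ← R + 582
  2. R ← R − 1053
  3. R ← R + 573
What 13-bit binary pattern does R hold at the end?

Start: R = 4083 = 0111111110011.
R = 4083 + 582 = 4665; wraps to -3527 = 1001000111001
R = -3527 − 1053 = -4580; wraps to 3612 = 0111000011100
R = 3612 + 573 = 4185; wraps to -4007 = 1000001011001

1000001011001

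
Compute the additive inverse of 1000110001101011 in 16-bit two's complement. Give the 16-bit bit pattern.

0111001110010101

Invert: 0111001110010100. Add 1: 0111001110010101.
Check: 1000110001101011 = -29589, 0111001110010101 = 29589.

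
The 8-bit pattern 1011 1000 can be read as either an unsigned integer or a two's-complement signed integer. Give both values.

Unsigned: 10111000 = 184.
Signed: MSB=1 → 184 − 256 = -72.

unsigned = 184, signed = -72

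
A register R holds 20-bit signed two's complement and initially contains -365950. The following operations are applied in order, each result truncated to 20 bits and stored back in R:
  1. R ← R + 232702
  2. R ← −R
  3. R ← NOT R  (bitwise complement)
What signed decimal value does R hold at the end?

-133249

Start: R = -365950 = 10100110101010000010.
R = -365950 + 232702 = -133248 = 11011111011110000000
R = −(-133248) = 133248 = 00100000100010000000
R = NOT 00100000100010000000 = 11011111011101111111 = -133249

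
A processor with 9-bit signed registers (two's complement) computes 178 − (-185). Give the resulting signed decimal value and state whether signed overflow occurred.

178 → 010110010
-185 → 101000111
Subtract via negate-and-add: invert 101000111 + 1 = 010111001 (i.e. 185).
  010110010
+ 010111001
= 101101011
Result 101101011: MSB = 1 → 363 − 512 = -149.
Both addends (after negating the subtrahend) are non-negative but the stored result is negative: signed overflow. The true value 178 − (-185) = 363 lies outside [-256, 255].

-149; overflow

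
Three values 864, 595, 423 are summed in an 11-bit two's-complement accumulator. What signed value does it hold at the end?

-166

864 + 595 = 1459 → wraps to -589 (10110110011)
-589 + 423 = -166 (11101011010)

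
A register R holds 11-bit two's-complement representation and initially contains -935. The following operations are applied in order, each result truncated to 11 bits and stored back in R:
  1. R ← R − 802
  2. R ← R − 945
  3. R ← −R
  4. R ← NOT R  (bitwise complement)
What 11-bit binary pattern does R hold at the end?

10110000101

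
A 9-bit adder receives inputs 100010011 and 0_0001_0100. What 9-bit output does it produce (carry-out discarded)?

100100111

  100010011
+ 000010100
= 100100111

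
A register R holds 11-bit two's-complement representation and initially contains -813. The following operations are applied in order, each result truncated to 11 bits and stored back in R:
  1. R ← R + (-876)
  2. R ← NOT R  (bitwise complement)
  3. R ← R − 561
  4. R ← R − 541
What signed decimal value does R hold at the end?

586

Start: R = -813 = 10011010011.
R = -813 + (-876) = -1689; wraps to 359 = 00101100111
R = NOT 00101100111 = 11010011000 = -360
R = -360 − 561 = -921 = 10001100111
R = -921 − 541 = -1462; wraps to 586 = 01001001010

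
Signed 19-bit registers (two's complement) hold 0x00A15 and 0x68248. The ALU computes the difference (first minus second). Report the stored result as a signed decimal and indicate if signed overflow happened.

0x00A15 = 0000000101000010101 = 2581 (signed)
0x68248 = 1101000001001001000 = -97720 (signed)
Subtract via negate-and-add: invert 1101000001001001000 + 1 = 0010111110110111000 (i.e. 97720).
  0000000101000010101
+ 0010111110110111000
= 0011000011111001101
Result 0011000011111001101: MSB = 0 → value 100301.
Both addends (after negating the subtrahend) are non-negative and so is the stored result: no signed overflow.

100301; no overflow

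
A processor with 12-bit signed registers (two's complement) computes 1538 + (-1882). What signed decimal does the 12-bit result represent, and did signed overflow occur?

-344; no overflow

1538 → 011000000010
-1882 → 100010100110
  011000000010
+ 100010100110
= 111010101000
Result 111010101000: MSB = 1 → 3752 − 4096 = -344.
Addends have opposite signs, so signed overflow cannot occur.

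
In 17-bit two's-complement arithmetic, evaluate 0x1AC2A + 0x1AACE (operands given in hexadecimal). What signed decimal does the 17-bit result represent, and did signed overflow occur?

0x1AC2A = 11010110000101010 = -21462 (signed)
0x1AACE = 11010101011001110 = -21810 (signed)
  11010110000101010
+ 11010101011001110
= 10101011011111000  (discard carry-out 1)
Result 10101011011111000: MSB = 1 → 87800 − 131072 = -43272.
Both addends are negative and so is the stored result: no signed overflow.

-43272; no overflow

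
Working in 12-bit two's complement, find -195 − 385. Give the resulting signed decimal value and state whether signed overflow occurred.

-195 → 111100111101
385 → 000110000001
Subtract via negate-and-add: invert 000110000001 + 1 = 111001111111 (i.e. -385).
  111100111101
+ 111001111111
= 110110111100  (discard carry-out 1)
Result 110110111100: MSB = 1 → 3516 − 4096 = -580.
Both addends (after negating the subtrahend) are negative and so is the stored result: no signed overflow.

-580; no overflow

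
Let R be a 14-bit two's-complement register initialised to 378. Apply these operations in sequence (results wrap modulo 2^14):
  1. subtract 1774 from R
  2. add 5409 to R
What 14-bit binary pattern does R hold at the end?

00111110101101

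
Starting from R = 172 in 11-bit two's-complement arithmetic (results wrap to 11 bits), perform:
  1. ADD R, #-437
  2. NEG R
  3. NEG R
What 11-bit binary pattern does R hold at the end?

11011110111

Start: R = 172 = 00010101100.
R = 172 + (-437) = -265 = 11011110111
R = −(-265) = 265 = 00100001001
R = −(265) = -265 = 11011110111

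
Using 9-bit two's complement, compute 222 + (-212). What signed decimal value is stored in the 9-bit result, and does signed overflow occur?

10; no overflow

222 → 011011110
-212 → 100101100
  011011110
+ 100101100
= 000001010  (discard carry-out 1)
Result 000001010: MSB = 0 → value 10.
Addends have opposite signs, so signed overflow cannot occur.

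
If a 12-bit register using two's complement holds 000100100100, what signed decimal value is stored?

292

MSB is 0, so the value is non-negative: 000100100100 = 292.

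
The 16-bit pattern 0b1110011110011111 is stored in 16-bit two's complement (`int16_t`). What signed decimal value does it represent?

-6241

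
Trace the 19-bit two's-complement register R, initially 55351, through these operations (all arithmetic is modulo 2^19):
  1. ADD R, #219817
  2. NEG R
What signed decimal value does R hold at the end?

Start: R = 55351 = 0001101100000110111.
R = 55351 + 219817 = 275168; wraps to -249120 = 1000011001011100000
R = −(-249120) = 249120 = 0111100110100100000

249120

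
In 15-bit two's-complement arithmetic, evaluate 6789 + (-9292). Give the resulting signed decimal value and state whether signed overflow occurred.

-2503; no overflow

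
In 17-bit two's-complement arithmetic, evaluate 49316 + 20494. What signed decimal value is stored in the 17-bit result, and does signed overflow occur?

-61262; overflow

49316 → 01100000010100100
20494 → 00101000000001110
  01100000010100100
+ 00101000000001110
= 10001000010110010
Result 10001000010110010: MSB = 1 → 69810 − 131072 = -61262.
Both addends are non-negative but the stored result is negative: signed overflow. The true value 49316 + 20494 = 69810 lies outside [-65536, 65535].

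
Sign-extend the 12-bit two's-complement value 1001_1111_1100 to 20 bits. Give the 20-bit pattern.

11111111100111111100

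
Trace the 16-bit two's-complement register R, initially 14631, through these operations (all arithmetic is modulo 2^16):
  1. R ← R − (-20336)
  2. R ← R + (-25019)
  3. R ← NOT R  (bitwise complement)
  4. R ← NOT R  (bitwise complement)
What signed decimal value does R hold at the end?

9948

Start: R = 14631 = 0011100100100111.
R = 14631 − (-20336) = 34967; wraps to -30569 = 1000100010010111
R = -30569 + (-25019) = -55588; wraps to 9948 = 0010011011011100
R = NOT 0010011011011100 = 1101100100100011 = -9949
R = NOT 1101100100100011 = 0010011011011100 = 9948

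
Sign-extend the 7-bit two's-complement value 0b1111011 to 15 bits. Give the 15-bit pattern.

111111111111011

MSB of 1111011 is 1; replicate it into the new high bits.
11111111|1111011 → 111111111111011 (still -5).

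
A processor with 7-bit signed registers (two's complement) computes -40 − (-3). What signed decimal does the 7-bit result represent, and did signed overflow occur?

-40 → 1011000
-3 → 1111101
Subtract via negate-and-add: invert 1111101 + 1 = 0000011 (i.e. 3).
  1011000
+ 0000011
= 1011011
Result 1011011: MSB = 1 → 91 − 128 = -37.
Addends (after negating the subtrahend) have opposite signs, so signed overflow cannot occur.

-37; no overflow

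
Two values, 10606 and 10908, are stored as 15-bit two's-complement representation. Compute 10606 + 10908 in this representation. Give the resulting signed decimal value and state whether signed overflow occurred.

10606 → 010100101101110
10908 → 010101010011100
  010100101101110
+ 010101010011100
= 101010000001010
Result 101010000001010: MSB = 1 → 21514 − 32768 = -11254.
Both addends are non-negative but the stored result is negative: signed overflow. The true value 10606 + 10908 = 21514 lies outside [-16384, 16383].

-11254; overflow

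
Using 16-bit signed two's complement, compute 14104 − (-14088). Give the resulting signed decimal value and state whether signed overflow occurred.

28192; no overflow

14104 → 0011011100011000
-14088 → 1100100011111000
Subtract via negate-and-add: invert 1100100011111000 + 1 = 0011011100001000 (i.e. 14088).
  0011011100011000
+ 0011011100001000
= 0110111000100000
Result 0110111000100000: MSB = 0 → value 28192.
Both addends (after negating the subtrahend) are non-negative and so is the stored result: no signed overflow.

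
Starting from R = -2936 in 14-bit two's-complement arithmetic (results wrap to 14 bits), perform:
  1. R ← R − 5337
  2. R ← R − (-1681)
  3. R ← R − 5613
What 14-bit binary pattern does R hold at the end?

Start: R = -2936 = 11010010001000.
R = -2936 − 5337 = -8273; wraps to 8111 = 01111110101111
R = 8111 − (-1681) = 9792; wraps to -6592 = 10011001000000
R = -6592 − 5613 = -12205; wraps to 4179 = 01000001010011

01000001010011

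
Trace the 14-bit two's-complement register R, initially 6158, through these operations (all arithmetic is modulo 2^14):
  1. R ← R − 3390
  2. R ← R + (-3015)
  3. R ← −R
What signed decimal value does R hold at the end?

247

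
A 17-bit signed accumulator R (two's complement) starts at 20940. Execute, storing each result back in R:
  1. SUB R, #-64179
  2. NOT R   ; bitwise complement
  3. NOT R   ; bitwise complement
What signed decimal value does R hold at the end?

Start: R = 20940 = 00101000111001100.
R = 20940 − (-64179) = 85119; wraps to -45953 = 10100110001111111
R = NOT 10100110001111111 = 01011001110000000 = 45952
R = NOT 01011001110000000 = 10100110001111111 = -45953

-45953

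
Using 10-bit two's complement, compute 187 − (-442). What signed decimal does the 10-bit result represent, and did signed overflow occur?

-395; overflow

187 → 0010111011
-442 → 1001000110
Subtract via negate-and-add: invert 1001000110 + 1 = 0110111010 (i.e. 442).
  0010111011
+ 0110111010
= 1001110101
Result 1001110101: MSB = 1 → 629 − 1024 = -395.
Both addends (after negating the subtrahend) are non-negative but the stored result is negative: signed overflow. The true value 187 − (-442) = 629 lies outside [-512, 511].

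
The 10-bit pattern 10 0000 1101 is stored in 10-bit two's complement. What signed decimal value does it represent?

MSB is 1, so the value is negative.
Unsigned reading: 525. Subtract 2^10 = 1024: 525 − 1024 = -499.

-499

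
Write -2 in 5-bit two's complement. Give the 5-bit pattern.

|-2| = 2 = 00010 in 5 bits.
Invert the bits: 11101. Add 1: 11110.

11110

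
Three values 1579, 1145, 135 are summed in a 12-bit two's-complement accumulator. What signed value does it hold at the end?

-1237

1579 + 1145 = 2724 → wraps to -1372 (101010100100)
-1372 + 135 = -1237 (101100101011)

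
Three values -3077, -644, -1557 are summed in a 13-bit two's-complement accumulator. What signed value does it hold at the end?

2914

-3077 + (-644) = -3721 (1000101110111)
-3721 + (-1557) = -5278 → wraps to 2914 (0101101100010)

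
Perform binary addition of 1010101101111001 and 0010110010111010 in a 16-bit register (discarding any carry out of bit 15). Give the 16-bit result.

  1010101101111001
+ 0010110010111010
= 1101100000110011

1101100000110011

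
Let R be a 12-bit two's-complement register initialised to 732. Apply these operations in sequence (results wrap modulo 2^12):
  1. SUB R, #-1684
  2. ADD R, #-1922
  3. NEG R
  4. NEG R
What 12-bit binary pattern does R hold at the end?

000111101110

Start: R = 732 = 001011011100.
R = 732 − (-1684) = 2416; wraps to -1680 = 100101110000
R = -1680 + (-1922) = -3602; wraps to 494 = 000111101110
R = −(494) = -494 = 111000010010
R = −(-494) = 494 = 000111101110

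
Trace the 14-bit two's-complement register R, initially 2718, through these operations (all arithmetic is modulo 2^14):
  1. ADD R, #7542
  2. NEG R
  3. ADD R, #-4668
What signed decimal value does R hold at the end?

1456

Start: R = 2718 = 00101010011110.
R = 2718 + 7542 = 10260; wraps to -6124 = 10100000010100
R = −(-6124) = 6124 = 01011111101100
R = 6124 + (-4668) = 1456 = 00010110110000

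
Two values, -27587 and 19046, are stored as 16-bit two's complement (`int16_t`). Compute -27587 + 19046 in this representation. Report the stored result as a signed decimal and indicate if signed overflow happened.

-8541; no overflow

-27587 → 1001010000111101
19046 → 0100101001100110
  1001010000111101
+ 0100101001100110
= 1101111010100011
Result 1101111010100011: MSB = 1 → 56995 − 65536 = -8541.
Addends have opposite signs, so signed overflow cannot occur.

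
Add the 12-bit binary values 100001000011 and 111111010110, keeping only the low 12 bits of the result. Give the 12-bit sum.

  100001000011
+ 111111010110
= 100000011001  (discard carry-out 1)

100000011001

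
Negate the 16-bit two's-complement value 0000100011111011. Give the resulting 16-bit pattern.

Invert: 1111011100000100. Add 1: 1111011100000101.

1111011100000101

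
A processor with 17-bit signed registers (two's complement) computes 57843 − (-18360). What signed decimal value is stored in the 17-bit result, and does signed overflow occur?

-54869; overflow

57843 → 01110000111110011
-18360 → 11011100001001000
Subtract via negate-and-add: invert 11011100001001000 + 1 = 00100011110111000 (i.e. 18360).
  01110000111110011
+ 00100011110111000
= 10010100110101011
Result 10010100110101011: MSB = 1 → 76203 − 131072 = -54869.
Both addends (after negating the subtrahend) are non-negative but the stored result is negative: signed overflow. The true value 57843 − (-18360) = 76203 lies outside [-65536, 65535].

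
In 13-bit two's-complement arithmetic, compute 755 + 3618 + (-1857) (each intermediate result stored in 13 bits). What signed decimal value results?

755 + 3618 = 4373 → wraps to -3819 (1000100010101)
-3819 + (-1857) = -5676 → wraps to 2516 (0100111010100)

2516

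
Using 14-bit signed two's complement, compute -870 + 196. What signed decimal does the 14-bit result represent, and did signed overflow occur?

-870 → 11110010011010
196 → 00000011000100
  11110010011010
+ 00000011000100
= 11110101011110
Result 11110101011110: MSB = 1 → 15710 − 16384 = -674.
Addends have opposite signs, so signed overflow cannot occur.

-674; no overflow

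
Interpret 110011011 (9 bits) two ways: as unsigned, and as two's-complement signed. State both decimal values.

Unsigned: 110011011 = 411.
Signed: MSB=1 → 411 − 512 = -101.

unsigned = 411, signed = -101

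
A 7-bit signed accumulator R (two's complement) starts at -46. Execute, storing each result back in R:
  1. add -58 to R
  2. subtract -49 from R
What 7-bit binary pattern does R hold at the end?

Start: R = -46 = 1010010.
R = -46 + (-58) = -104; wraps to 24 = 0011000
R = 24 − (-49) = 73; wraps to -55 = 1001001

1001001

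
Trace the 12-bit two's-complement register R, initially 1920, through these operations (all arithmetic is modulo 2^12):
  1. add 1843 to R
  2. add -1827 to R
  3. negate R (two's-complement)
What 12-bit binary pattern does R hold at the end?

100001110000

Start: R = 1920 = 011110000000.
R = 1920 + 1843 = 3763; wraps to -333 = 111010110011
R = -333 + (-1827) = -2160; wraps to 1936 = 011110010000
R = −(1936) = -1936 = 100001110000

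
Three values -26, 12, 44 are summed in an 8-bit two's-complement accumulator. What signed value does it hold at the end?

-26 + 12 = -14 (11110010)
-14 + 44 = 30 (00011110)

30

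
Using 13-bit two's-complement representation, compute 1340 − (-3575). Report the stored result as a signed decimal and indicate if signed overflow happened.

-3277; overflow

1340 → 0010100111100
-3575 → 1001000001001
Subtract via negate-and-add: invert 1001000001001 + 1 = 0110111110111 (i.e. 3575).
  0010100111100
+ 0110111110111
= 1001100110011
Result 1001100110011: MSB = 1 → 4915 − 8192 = -3277.
Both addends (after negating the subtrahend) are non-negative but the stored result is negative: signed overflow. The true value 1340 − (-3575) = 4915 lies outside [-4096, 4095].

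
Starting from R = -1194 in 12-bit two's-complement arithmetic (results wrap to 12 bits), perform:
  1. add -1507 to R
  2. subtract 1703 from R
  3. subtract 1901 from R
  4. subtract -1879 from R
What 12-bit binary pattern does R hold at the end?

111010110110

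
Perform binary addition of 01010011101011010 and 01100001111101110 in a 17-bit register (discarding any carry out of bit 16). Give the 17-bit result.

10110101101001000

  01010011101011010
+ 01100001111101110
= 10110101101001000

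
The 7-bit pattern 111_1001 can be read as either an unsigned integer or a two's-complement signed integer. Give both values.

unsigned = 121, signed = -7

Unsigned: 1111001 = 121.
Signed: MSB=1 → 121 − 128 = -7.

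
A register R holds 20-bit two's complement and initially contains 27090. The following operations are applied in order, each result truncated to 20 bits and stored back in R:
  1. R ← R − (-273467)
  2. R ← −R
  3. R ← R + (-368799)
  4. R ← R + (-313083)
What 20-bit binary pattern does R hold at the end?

00010000001001011001

Start: R = 27090 = 00000110100111010010.
R = 27090 − (-273467) = 300557 = 01001001011000001101
R = −(300557) = -300557 = 10110110100111110011
R = -300557 + (-368799) = -669356; wraps to 379220 = 01011100100101010100
R = 379220 + (-313083) = 66137 = 00010000001001011001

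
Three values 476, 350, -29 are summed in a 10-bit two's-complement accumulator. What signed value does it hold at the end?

476 + 350 = 826 → wraps to -198 (1100111010)
-198 + (-29) = -227 (1100011101)

-227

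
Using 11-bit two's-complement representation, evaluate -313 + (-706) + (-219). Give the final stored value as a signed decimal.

810

-313 + (-706) = -1019 (10000000101)
-1019 + (-219) = -1238 → wraps to 810 (01100101010)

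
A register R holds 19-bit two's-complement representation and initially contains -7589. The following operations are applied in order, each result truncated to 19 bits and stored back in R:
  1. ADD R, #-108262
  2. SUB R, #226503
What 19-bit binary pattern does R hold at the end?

0101100011010101110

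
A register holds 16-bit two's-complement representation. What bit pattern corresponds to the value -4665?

1110110111000111

|-4665| = 4665 = 0001001000111001 in 16 bits.
Invert the bits: 1110110111000110. Add 1: 1110110111000111.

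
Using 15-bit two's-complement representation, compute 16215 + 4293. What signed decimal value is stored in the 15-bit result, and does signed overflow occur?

-12260; overflow

16215 → 011111101010111
4293 → 001000011000101
  011111101010111
+ 001000011000101
= 101000000011100
Result 101000000011100: MSB = 1 → 20508 − 32768 = -12260.
Both addends are non-negative but the stored result is negative: signed overflow. The true value 16215 + 4293 = 20508 lies outside [-16384, 16383].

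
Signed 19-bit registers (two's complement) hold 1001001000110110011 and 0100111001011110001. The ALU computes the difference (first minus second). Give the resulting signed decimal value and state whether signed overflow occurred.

138946; overflow

1001001000110110011 = -224845 (signed)
0100111001011110001 = 160497 (signed)
Subtract via negate-and-add: invert 0100111001011110001 + 1 = 1011000110100001111 (i.e. -160497).
  1001001000110110011
+ 1011000110100001111
= 0100001111011000010  (discard carry-out 1)
Result 0100001111011000010: MSB = 0 → value 138946.
Both addends (after negating the subtrahend) are negative but the stored result is non-negative: signed overflow. The true value -224845 − 160497 = -385342 lies outside [-262144, 262143].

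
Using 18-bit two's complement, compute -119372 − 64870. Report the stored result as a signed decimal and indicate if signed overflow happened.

-119372 → 100010110110110100
64870 → 001111110101100110
Subtract via negate-and-add: invert 001111110101100110 + 1 = 110000001010011010 (i.e. -64870).
  100010110110110100
+ 110000001010011010
= 010011000001001110  (discard carry-out 1)
Result 010011000001001110: MSB = 0 → value 77902.
Both addends (after negating the subtrahend) are negative but the stored result is non-negative: signed overflow. The true value -119372 − 64870 = -184242 lies outside [-131072, 131071].

77902; overflow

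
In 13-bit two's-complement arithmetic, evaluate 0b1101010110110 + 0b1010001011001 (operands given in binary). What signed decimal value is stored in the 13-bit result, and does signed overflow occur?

3855; overflow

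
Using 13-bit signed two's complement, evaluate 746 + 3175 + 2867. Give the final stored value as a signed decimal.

746 + 3175 = 3921 (0111101010001)
3921 + 2867 = 6788 → wraps to -1404 (1101010000100)

-1404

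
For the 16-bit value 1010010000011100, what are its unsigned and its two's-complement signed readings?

Unsigned: 1010010000011100 = 42012.
Signed: MSB=1 → 42012 − 65536 = -23524.

unsigned = 42012, signed = -23524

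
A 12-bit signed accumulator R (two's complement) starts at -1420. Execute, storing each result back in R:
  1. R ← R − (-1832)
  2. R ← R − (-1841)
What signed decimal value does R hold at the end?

-1843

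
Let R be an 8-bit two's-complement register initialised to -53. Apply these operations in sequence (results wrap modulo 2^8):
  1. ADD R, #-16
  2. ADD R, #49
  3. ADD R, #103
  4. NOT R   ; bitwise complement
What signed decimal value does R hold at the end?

Start: R = -53 = 11001011.
R = -53 + (-16) = -69 = 10111011
R = -69 + 49 = -20 = 11101100
R = -20 + 103 = 83 = 01010011
R = NOT 01010011 = 10101100 = -84

-84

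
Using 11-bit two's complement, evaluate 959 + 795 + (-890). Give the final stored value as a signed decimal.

959 + 795 = 1754 → wraps to -294 (11011011010)
-294 + (-890) = -1184 → wraps to 864 (01101100000)

864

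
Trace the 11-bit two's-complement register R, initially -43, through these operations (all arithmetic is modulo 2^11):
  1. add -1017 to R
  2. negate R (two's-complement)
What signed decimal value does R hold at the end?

-988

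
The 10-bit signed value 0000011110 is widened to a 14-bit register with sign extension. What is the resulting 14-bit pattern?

00000000011110

MSB of 0000011110 is 0; replicate it into the new high bits.
0000|0000011110 → 00000000011110 (still 30).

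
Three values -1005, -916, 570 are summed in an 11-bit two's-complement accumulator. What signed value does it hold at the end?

697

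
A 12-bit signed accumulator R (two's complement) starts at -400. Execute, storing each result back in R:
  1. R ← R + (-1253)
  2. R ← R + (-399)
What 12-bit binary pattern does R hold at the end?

Start: R = -400 = 111001110000.
R = -400 + (-1253) = -1653 = 100110001011
R = -1653 + (-399) = -2052; wraps to 2044 = 011111111100

011111111100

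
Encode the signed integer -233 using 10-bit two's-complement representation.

|-233| = 233 = 0011101001 in 10 bits.
Invert the bits: 1100010110. Add 1: 1100010111.

1100010111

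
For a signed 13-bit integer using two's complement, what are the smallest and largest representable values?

Minimum: −2^12 = -4096.
Maximum: 2^12 − 1 = 4095.

min = -4096, max = 4095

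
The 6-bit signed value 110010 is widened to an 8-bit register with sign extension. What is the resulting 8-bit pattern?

11110010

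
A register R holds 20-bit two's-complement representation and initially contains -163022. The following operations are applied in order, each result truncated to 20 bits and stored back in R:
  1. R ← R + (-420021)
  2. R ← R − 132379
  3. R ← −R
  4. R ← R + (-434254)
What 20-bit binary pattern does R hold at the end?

Start: R = -163022 = 11011000001100110010.
R = -163022 + (-420021) = -583043; wraps to 465533 = 01110001101001111101
R = 465533 − 132379 = 333154 = 01010001010101100010
R = −(333154) = -333154 = 10101110101010011110
R = -333154 + (-434254) = -767408; wraps to 281168 = 01000100101001010000

01000100101001010000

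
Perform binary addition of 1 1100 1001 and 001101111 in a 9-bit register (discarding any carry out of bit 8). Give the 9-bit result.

  111001001
+ 001101111
= 000111000  (discard carry-out 1)

000111000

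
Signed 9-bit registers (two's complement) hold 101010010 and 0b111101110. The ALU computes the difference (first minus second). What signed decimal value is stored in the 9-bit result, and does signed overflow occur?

101010010 = -174 (signed)
0b111101110 → 111101110 = -18 (signed)
Subtract via negate-and-add: invert 111101110 + 1 = 000010010 (i.e. 18).
  101010010
+ 000010010
= 101100100
Result 101100100: MSB = 1 → 356 − 512 = -156.
Addends (after negating the subtrahend) have opposite signs, so signed overflow cannot occur.

-156; no overflow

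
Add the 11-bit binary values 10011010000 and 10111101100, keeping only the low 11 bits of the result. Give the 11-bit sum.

  10011010000
+ 10111101100
= 01010111100  (discard carry-out 1)

01010111100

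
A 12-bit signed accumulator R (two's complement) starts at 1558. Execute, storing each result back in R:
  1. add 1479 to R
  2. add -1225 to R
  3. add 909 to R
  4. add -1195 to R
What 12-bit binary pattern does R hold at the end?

Start: R = 1558 = 011000010110.
R = 1558 + 1479 = 3037; wraps to -1059 = 101111011101
R = -1059 + (-1225) = -2284; wraps to 1812 = 011100010100
R = 1812 + 909 = 2721; wraps to -1375 = 101010100001
R = -1375 + (-1195) = -2570; wraps to 1526 = 010111110110

010111110110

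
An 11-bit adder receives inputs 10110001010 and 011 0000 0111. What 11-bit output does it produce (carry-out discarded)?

  10110001010
+ 01100000111
= 00010010001  (discard carry-out 1)

00010010001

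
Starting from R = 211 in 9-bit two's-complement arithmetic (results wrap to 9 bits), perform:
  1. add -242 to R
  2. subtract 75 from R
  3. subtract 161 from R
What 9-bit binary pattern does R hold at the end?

Start: R = 211 = 011010011.
R = 211 + (-242) = -31 = 111100001
R = -31 − 75 = -106 = 110010110
R = -106 − 161 = -267; wraps to 245 = 011110101

011110101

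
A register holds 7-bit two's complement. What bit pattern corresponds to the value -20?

|-20| = 20 = 0010100 in 7 bits.
Invert the bits: 1101011. Add 1: 1101100.

1101100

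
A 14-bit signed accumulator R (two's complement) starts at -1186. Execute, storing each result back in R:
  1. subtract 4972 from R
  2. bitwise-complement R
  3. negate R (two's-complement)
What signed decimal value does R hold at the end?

Start: R = -1186 = 11101101011110.
R = -1186 − 4972 = -6158 = 10011111110010
R = NOT 10011111110010 = 01100000001101 = 6157
R = −(6157) = -6157 = 10011111110011

-6157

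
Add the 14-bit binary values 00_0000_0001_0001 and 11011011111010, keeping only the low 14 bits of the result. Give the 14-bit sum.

  00000000010001
+ 11011011111010
= 11011100001011

11011100001011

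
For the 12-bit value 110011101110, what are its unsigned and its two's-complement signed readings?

Unsigned: 110011101110 = 3310.
Signed: MSB=1 → 3310 − 4096 = -786.

unsigned = 3310, signed = -786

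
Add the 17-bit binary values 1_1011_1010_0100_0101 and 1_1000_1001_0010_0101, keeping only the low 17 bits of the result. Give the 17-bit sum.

  11011101001000101
+ 11000100100100101
= 10100001101101010  (discard carry-out 1)

10100001101101010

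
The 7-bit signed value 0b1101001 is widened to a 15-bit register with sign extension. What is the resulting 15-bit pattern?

111111111101001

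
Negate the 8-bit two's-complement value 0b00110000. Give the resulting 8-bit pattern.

Invert: 11001111. Add 1: 11010000.
Check: 00110000 = 48, 11010000 = -48.

11010000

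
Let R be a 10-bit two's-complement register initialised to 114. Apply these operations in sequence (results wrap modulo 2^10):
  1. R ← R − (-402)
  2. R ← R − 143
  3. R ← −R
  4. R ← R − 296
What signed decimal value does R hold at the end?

355

Start: R = 114 = 0001110010.
R = 114 − (-402) = 516; wraps to -508 = 1000000100
R = -508 − 143 = -651; wraps to 373 = 0101110101
R = −(373) = -373 = 1010001011
R = -373 − 296 = -669; wraps to 355 = 0101100011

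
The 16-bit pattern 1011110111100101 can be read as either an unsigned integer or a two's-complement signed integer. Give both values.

unsigned = 48613, signed = -16923

Unsigned: 1011110111100101 = 48613.
Signed: MSB=1 → 48613 − 65536 = -16923.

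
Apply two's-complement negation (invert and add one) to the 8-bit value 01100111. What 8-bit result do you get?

Invert: 10011000. Add 1: 10011001.

10011001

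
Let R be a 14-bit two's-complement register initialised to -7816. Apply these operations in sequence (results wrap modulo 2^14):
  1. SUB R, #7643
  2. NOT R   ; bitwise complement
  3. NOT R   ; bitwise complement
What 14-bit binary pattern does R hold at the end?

00001110011101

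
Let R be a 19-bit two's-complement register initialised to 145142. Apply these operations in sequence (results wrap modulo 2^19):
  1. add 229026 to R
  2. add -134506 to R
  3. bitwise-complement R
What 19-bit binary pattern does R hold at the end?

Start: R = 145142 = 0100011011011110110.
R = 145142 + 229026 = 374168; wraps to -150120 = 1011011010110011000
R = -150120 + (-134506) = -284626; wraps to 239662 = 0111010100000101110
R = NOT 0111010100000101110 = 1000101011111010001 = -239663

1000101011111010001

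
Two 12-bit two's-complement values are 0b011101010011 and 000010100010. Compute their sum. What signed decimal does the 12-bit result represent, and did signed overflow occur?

2037; no overflow

0b011101010011 → 011101010011 = 1875 (signed)
000010100010 = 162 (signed)
  011101010011
+ 000010100010
= 011111110101
Result 011111110101: MSB = 0 → value 2037.
Both addends are non-negative and so is the stored result: no signed overflow.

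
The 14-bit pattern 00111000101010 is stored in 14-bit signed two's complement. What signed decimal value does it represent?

3626

MSB is 0, so the value is non-negative: 00111000101010 = 3626.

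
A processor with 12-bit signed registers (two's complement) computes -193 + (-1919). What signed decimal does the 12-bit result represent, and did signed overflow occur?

-193 → 111100111111
-1919 → 100010000001
  111100111111
+ 100010000001
= 011111000000  (discard carry-out 1)
Result 011111000000: MSB = 0 → value 1984.
Both addends are negative but the stored result is non-negative: signed overflow. The true value -193 + (-1919) = -2112 lies outside [-2048, 2047].

1984; overflow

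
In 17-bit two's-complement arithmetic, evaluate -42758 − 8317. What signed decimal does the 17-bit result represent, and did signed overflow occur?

-51075; no overflow

-42758 → 10101100011111010
8317 → 00010000001111101
Subtract via negate-and-add: invert 00010000001111101 + 1 = 11101111110000011 (i.e. -8317).
  10101100011111010
+ 11101111110000011
= 10011100001111101  (discard carry-out 1)
Result 10011100001111101: MSB = 1 → 79997 − 131072 = -51075.
Both addends (after negating the subtrahend) are negative and so is the stored result: no signed overflow.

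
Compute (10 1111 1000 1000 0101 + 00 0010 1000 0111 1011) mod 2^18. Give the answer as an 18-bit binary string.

110010000100000000

  101111100010000101
+ 000010100001111011
= 110010000100000000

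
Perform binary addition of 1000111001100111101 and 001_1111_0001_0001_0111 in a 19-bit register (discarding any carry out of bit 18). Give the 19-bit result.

1100110010001010100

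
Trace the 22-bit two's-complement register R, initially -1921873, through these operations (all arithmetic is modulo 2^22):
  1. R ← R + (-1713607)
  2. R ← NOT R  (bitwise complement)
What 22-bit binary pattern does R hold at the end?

1101110111100100010111

Start: R = -1921873 = 1000101010110010101111.
R = -1921873 + (-1713607) = -3635480; wraps to 558824 = 0010001000011011101000
R = NOT 0010001000011011101000 = 1101110111100100010111 = -558825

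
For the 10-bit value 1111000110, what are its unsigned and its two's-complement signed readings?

Unsigned: 1111000110 = 966.
Signed: MSB=1 → 966 − 1024 = -58.

unsigned = 966, signed = -58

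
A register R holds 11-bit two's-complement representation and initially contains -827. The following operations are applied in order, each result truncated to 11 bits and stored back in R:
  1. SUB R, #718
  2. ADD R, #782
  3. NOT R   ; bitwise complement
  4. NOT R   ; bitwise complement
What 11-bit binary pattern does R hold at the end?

10100000101

Start: R = -827 = 10011000101.
R = -827 − 718 = -1545; wraps to 503 = 00111110111
R = 503 + 782 = 1285; wraps to -763 = 10100000101
R = NOT 10100000101 = 01011111010 = 762
R = NOT 01011111010 = 10100000101 = -763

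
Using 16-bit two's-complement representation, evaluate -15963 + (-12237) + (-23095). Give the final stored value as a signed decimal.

14241

-15963 + (-12237) = -28200 (1001000111011000)
-28200 + (-23095) = -51295 → wraps to 14241 (0011011110100001)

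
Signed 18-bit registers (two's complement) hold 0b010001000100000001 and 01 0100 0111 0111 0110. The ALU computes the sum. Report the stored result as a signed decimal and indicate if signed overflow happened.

-108425; overflow

0b010001000100000001 → 010001000100000001 = 69889 (signed)
01 0100 0111 0111 0110 → 010100011101110110 = 83830 (signed)
  010001000100000001
+ 010100011101110110
= 100101100001110111
Result 100101100001110111: MSB = 1 → 153719 − 262144 = -108425.
Both addends are non-negative but the stored result is negative: signed overflow. The true value 69889 + 83830 = 153719 lies outside [-131072, 131071].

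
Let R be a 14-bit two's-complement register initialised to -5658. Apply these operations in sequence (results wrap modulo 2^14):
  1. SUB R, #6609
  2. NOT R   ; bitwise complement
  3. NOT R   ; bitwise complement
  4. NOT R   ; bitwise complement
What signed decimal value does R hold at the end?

Start: R = -5658 = 10100111100110.
R = -5658 − 6609 = -12267; wraps to 4117 = 01000000010101
R = NOT 01000000010101 = 10111111101010 = -4118
R = NOT 10111111101010 = 01000000010101 = 4117
R = NOT 01000000010101 = 10111111101010 = -4118

-4118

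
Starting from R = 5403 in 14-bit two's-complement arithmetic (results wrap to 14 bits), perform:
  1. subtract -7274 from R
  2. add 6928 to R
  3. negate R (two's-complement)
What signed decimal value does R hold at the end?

Start: R = 5403 = 01010100011011.
R = 5403 − (-7274) = 12677; wraps to -3707 = 11000110000101
R = -3707 + 6928 = 3221 = 00110010010101
R = −(3221) = -3221 = 11001101101011

-3221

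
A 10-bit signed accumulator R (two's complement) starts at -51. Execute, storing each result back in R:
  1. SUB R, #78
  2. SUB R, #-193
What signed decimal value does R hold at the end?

Start: R = -51 = 1111001101.
R = -51 − 78 = -129 = 1101111111
R = -129 − (-193) = 64 = 0001000000

64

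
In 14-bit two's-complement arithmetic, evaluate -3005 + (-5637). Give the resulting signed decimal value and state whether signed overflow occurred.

-3005 → 11010001000011
-5637 → 10100111111011
  11010001000011
+ 10100111111011
= 01111000111110  (discard carry-out 1)
Result 01111000111110: MSB = 0 → value 7742.
Both addends are negative but the stored result is non-negative: signed overflow. The true value -3005 + (-5637) = -8642 lies outside [-8192, 8191].

7742; overflow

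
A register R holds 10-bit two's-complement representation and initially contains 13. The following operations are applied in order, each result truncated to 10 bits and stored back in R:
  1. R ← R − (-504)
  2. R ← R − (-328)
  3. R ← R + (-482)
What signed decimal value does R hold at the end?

363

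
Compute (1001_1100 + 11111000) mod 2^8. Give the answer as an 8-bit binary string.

10010100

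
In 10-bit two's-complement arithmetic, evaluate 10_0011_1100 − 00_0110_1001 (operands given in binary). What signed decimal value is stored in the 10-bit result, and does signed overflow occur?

467; overflow

10_0011_1100 → 1000111100 = -452 (signed)
00_0110_1001 → 0001101001 = 105 (signed)
Subtract via negate-and-add: invert 0001101001 + 1 = 1110010111 (i.e. -105).
  1000111100
+ 1110010111
= 0111010011  (discard carry-out 1)
Result 0111010011: MSB = 0 → value 467.
Both addends (after negating the subtrahend) are negative but the stored result is non-negative: signed overflow. The true value -452 − 105 = -557 lies outside [-512, 511].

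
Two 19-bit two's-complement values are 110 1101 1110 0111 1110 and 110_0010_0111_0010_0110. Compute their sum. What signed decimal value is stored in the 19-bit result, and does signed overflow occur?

-195164; no overflow

110 1101 1110 0111 1110 → 1101101111001111110 = -74114 (signed)
110_0010_0111_0010_0110 → 1100010011100100110 = -121050 (signed)
  1101101111001111110
+ 1100010011100100110
= 1010000010110100100  (discard carry-out 1)
Result 1010000010110100100: MSB = 1 → 329124 − 524288 = -195164.
Both addends are negative and so is the stored result: no signed overflow.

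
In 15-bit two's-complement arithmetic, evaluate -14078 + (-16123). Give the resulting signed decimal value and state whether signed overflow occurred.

-14078 → 100100100000010
-16123 → 100000100000101
  100100100000010
+ 100000100000101
= 000101000000111  (discard carry-out 1)
Result 000101000000111: MSB = 0 → value 2567.
Both addends are negative but the stored result is non-negative: signed overflow. The true value -14078 + (-16123) = -30201 lies outside [-16384, 16383].

2567; overflow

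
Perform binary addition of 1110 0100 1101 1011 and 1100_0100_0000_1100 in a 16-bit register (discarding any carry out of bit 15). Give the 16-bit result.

1010100011100111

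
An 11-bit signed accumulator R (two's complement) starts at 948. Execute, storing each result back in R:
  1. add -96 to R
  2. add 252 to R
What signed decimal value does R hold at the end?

-944

Start: R = 948 = 01110110100.
R = 948 + (-96) = 852 = 01101010100
R = 852 + 252 = 1104; wraps to -944 = 10001010000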